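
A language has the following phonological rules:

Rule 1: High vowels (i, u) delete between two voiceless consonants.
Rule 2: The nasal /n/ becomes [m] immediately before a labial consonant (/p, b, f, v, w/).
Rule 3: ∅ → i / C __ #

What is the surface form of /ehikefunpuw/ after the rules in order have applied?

ehkefumpuwi

Rule 1 (high vowel syncope): /i/ is a high vowel flanked by voiceless consonants /h/ and /k/, so it deletes. /ehikefunpuw/ → ehkefunpuw.
Rule 2 (nasal place assimilation): /n/ precedes the labial consonant /p/, so it assimilates in place to [m]. /ehkefunpuw/ → ehkefumpuw.
Rule 3 (final i-epenthesis): the form ends in the consonant /w/, so [i] is inserted word-finally. /ehkefumpuw/ → ehkefumpuwi.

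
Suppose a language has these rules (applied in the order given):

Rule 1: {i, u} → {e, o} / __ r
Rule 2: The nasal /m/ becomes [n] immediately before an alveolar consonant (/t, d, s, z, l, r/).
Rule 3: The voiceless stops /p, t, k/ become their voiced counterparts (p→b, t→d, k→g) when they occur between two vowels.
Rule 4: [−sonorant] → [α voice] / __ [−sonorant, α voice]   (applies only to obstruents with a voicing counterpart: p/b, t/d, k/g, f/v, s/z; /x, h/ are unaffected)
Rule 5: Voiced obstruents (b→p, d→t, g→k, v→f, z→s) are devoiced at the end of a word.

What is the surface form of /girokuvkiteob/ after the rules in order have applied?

Rule 1 (pre-rhotic lowering): /i/ is a high vowel immediately before /r/, so it lowers to [e]. /girokuvkiteob/ → gerokuvkiteob.
Rule 2 (nasal place assimilation): no segment meets the environment; /gerokuvkiteob/ is unchanged.
Rule 3 (intervocalic voicing): /k/ is a voiceless stop between vowels /o/ and /u/, so it voices to [g]. /t/ is a voiceless stop between vowels /i/ and /e/, so it voices to [d]. /gerokuvkiteob/ → geroguvkideob.
Rule 4 (regressive voicing assimilation): /v/ precedes the voiceless obstruent /k/, so it devoices to [f] by assimilation. /geroguvkideob/ → gerogufkideob.
Rule 5 (final devoicing): /b/ is a voiced obstruent in word-final position, so it devoices to [p]. /gerogufkideob/ → gerogufkideop.

gerogufkideop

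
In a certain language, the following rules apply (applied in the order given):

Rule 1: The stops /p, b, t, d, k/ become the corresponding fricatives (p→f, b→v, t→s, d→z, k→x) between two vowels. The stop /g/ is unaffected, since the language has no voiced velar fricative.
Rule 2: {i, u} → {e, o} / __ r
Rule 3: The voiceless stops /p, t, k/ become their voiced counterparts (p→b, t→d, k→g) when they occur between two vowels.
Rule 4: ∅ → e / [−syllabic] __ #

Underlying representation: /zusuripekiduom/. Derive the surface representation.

zusorifexizuome

Rule 1 (intervocalic spirantization): /p/ is a stop between vowels /i/ and /e/, so it spirantizes to the fricative [f]. /k/ is a stop between vowels /e/ and /i/, so it spirantizes to the fricative [x]. /d/ is a stop between vowels /i/ and /u/, so it spirantizes to the fricative [z]. /zusuripekiduom/ → zusurifexizuom.
Rule 2 (pre-rhotic lowering): /u/ is a high vowel immediately before /r/, so it lowers to [o]. /zusurifexizuom/ → zusorifexizuom.
Rule 3 (intervocalic voicing): no segment meets the environment; /zusorifexizuom/ is unchanged.
Rule 4 (final e-epenthesis): the form ends in the consonant /m/, so [e] is inserted word-finally. /zusorifexizuom/ → zusorifexizuome.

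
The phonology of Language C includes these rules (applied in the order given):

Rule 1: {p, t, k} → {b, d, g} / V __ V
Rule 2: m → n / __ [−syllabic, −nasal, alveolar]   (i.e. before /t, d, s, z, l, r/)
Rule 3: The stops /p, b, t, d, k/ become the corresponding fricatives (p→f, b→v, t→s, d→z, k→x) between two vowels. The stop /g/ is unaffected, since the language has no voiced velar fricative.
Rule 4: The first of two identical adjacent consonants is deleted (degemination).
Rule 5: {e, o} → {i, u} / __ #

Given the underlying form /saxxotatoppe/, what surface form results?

Rule 1 (intervocalic voicing): /t/ is a voiceless stop between vowels /o/ and /a/, so it voices to [d]. /t/ is a voiceless stop between vowels /a/ and /o/, so it voices to [d]. /saxxotatoppe/ → saxxodadoppe.
Rule 2 (nasal place assimilation): no segment meets the environment; /saxxodadoppe/ is unchanged.
Rule 3 (intervocalic spirantization): /d/ is a stop between vowels /o/ and /a/, so it spirantizes to the fricative [z]. /d/ is a stop between vowels /a/ and /o/, so it spirantizes to the fricative [z]. /saxxodadoppe/ → saxxozazoppe.
Rule 4 (degemination): /xx/ is a geminate; the first /x/ deletes. /pp/ is a geminate; the first /p/ deletes. /saxxozazoppe/ → saxozazope.
Rule 5 (final vowel raising): /e/ is a mid vowel in word-final position, so it raises to [i]. /saxozazope/ → saxozazopi.

saxozazopi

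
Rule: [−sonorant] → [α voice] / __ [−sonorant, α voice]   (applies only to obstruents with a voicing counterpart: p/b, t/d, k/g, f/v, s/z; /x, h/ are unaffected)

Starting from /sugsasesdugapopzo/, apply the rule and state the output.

/g/ precedes the voiceless obstruent /s/, so it devoices to [k] by assimilation.
/s/ precedes the voiced obstruent /d/, so it voices to [z] by assimilation.
/p/ precedes the voiced obstruent /z/, so it voices to [b] by assimilation.
Surface form: [suksasezdugapobzo].

suksasezdugapobzo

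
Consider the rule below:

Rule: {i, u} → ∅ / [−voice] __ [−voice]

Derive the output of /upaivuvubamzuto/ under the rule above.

No segment of /upaivuvubamzuto/ meets the structural description of the rule, so the form surfaces unchanged.

upaivuvubamzuto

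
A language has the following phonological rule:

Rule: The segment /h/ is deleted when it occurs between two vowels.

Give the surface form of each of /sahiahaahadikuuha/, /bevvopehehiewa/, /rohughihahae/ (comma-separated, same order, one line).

/sahiahaahadikuuha/: /h/ occurs between vowels /a/ and /i/, so it deletes. /h/ occurs between vowels /a/ and /a/, so it deletes. /h/ occurs between vowels /a/ and /a/, so it deletes. /h/ occurs between vowels /u/ and /a/, so it deletes. → [saiaaaadikuua].
/bevvopehehiewa/: /h/ occurs between vowels /e/ and /e/, so it deletes. /h/ occurs between vowels /e/ and /i/, so it deletes. → [bevvopeeiewa].
/rohughihahae/: /h/ occurs between vowels /o/ and /u/, so it deletes. /h/ occurs between vowels /i/ and /a/, so it deletes. /h/ occurs between vowels /a/ and /a/, so it deletes. → [roughiaae].

saiaaaadikuua, bevvopeeiewa, roughiaae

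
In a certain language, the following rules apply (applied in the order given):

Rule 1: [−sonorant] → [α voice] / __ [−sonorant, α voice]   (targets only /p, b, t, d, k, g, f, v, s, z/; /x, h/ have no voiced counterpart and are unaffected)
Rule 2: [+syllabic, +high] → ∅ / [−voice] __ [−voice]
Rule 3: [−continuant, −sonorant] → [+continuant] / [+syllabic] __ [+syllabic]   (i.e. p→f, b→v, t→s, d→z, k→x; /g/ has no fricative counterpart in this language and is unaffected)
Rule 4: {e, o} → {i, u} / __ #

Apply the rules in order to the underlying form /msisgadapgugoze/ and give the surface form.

Rule 1 (regressive voicing assimilation): /s/ precedes the voiced obstruent /g/, so it voices to [z] by assimilation. /p/ precedes the voiced obstruent /g/, so it voices to [b] by assimilation. /msisgadapgugoze/ → msizgadabgugoze.
Rule 2 (high vowel syncope): no segment meets the environment; /msizgadabgugoze/ is unchanged.
Rule 3 (intervocalic spirantization): /d/ is a stop between vowels /a/ and /a/, so it spirantizes to the fricative [z]. /msizgadabgugoze/ → msizgazabgugoze.
Rule 4 (final vowel raising): /e/ is a mid vowel in word-final position, so it raises to [i]. /msizgazabgugoze/ → msizgazabgugozi.

msizgazabgugozi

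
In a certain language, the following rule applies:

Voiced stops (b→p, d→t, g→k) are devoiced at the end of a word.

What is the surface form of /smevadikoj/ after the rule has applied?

No segment of /smevadikoj/ meets the structural description of the rule, so the form surfaces unchanged.

smevadikoj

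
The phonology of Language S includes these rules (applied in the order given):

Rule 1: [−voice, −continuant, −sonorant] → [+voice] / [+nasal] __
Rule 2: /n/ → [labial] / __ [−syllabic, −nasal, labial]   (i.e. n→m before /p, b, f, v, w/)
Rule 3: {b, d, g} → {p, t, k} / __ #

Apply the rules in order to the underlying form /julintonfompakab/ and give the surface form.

Rule 1 (post-nasal voicing): /t/ is a voiceless stop immediately after the nasal /n/, so it voices to [d]. /p/ is a voiceless stop immediately after the nasal /m/, so it voices to [b]. /julintonfompakab/ → julindonfombakab.
Rule 2 (nasal place assimilation): /n/ precedes the labial consonant /f/, so it assimilates in place to [m]. /julindonfombakab/ → julindomfombakab.
Rule 3 (final devoicing): /b/ is a voiced stop in word-final position, so it devoices to [p]. /julindomfombakab/ → julindomfombakap.

julindomfombakap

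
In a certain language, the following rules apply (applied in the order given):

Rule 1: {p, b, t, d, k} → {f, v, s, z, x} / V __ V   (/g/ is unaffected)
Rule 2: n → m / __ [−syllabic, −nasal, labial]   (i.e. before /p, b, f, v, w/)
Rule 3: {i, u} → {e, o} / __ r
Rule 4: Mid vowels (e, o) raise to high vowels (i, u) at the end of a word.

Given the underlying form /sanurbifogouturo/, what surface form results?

Rule 1 (intervocalic spirantization): /t/ is a stop between vowels /u/ and /u/, so it spirantizes to the fricative [s]. /sanurbifogouturo/ → sanurbifogousuro.
Rule 2 (nasal place assimilation): no segment meets the environment; /sanurbifogousuro/ is unchanged.
Rule 3 (pre-rhotic lowering): /u/ is a high vowel immediately before /r/, so it lowers to [o]. /u/ is a high vowel immediately before /r/, so it lowers to [o]. /sanurbifogousuro/ → sanorbifogousoro.
Rule 4 (final vowel raising): /o/ is a mid vowel in word-final position, so it raises to [u]. /sanorbifogousoro/ → sanorbifogousoru.

sanorbifogousoru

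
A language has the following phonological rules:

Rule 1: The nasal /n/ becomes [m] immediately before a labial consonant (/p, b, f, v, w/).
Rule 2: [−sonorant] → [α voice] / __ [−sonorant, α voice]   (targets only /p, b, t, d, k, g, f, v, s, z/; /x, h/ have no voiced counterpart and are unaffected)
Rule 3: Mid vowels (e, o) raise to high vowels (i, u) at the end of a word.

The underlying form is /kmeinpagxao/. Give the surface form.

kmeimpakxau

Rule 1 (nasal place assimilation): /n/ precedes the labial consonant /p/, so it assimilates in place to [m]. /kmeinpagxao/ → kmeimpagxao.
Rule 2 (regressive voicing assimilation): /g/ precedes the voiceless obstruent /x/, so it devoices to [k] by assimilation. /kmeimpagxao/ → kmeimpakxao.
Rule 3 (final vowel raising): /o/ is a mid vowel in word-final position, so it raises to [u]. /kmeimpakxao/ → kmeimpakxau.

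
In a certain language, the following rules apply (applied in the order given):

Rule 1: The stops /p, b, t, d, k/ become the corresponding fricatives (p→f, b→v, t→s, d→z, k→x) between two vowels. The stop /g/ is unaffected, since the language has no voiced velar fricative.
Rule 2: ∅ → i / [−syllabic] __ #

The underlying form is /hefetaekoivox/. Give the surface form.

hefesaexoivoxi

Rule 1 (intervocalic spirantization): /t/ is a stop between vowels /e/ and /a/, so it spirantizes to the fricative [s]. /k/ is a stop between vowels /e/ and /o/, so it spirantizes to the fricative [x]. /hefetaekoivox/ → hefesaexoivox.
Rule 2 (final i-epenthesis): the form ends in the consonant /x/, so [i] is inserted word-finally. /hefesaexoivox/ → hefesaexoivoxi.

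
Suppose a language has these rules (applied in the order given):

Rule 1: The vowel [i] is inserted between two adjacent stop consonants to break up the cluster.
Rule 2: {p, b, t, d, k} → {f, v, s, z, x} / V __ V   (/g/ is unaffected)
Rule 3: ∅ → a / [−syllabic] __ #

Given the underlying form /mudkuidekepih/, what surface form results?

Rule 1 (stop-cluster i-epenthesis): /d/ and /k/ form a stop–stop cluster, so [i] is inserted between them. /mudkuidekepih/ → mudikuidekepih.
Rule 2 (intervocalic spirantization): /d/ is a stop between vowels /u/ and /i/, so it spirantizes to the fricative [z]. /k/ is a stop between vowels /i/ and /u/, so it spirantizes to the fricative [x]. /d/ is a stop between vowels /i/ and /e/, so it spirantizes to the fricative [z]. /k/ is a stop between vowels /e/ and /e/, so it spirantizes to the fricative [x]. /p/ is a stop between vowels /e/ and /i/, so it spirantizes to the fricative [f]. /mudikuidekepih/ → muzixuizexefih.
Rule 3 (final a-epenthesis): the form ends in the consonant /h/, so [a] is inserted word-finally. /muzixuizexefih/ → muzixuizexefiha.

muzixuizexefiha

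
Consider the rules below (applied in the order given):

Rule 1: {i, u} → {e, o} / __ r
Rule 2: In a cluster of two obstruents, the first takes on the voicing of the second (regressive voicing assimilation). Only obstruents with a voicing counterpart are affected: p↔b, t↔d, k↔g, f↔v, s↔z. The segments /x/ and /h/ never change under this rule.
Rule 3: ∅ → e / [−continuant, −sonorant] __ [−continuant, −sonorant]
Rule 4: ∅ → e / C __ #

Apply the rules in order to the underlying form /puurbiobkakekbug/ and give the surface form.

puorbiopekakegebuge

Rule 1 (pre-rhotic lowering): /u/ is a high vowel immediately before /r/, so it lowers to [o]. /puurbiobkakekbug/ → puorbiobkakekbug.
Rule 2 (regressive voicing assimilation): /b/ precedes the voiceless obstruent /k/, so it devoices to [p] by assimilation. /k/ precedes the voiced obstruent /b/, so it voices to [g] by assimilation. /puorbiobkakekbug/ → puorbiopkakegbug.
Rule 3 (stop-cluster e-epenthesis): /p/ and /k/ form a stop–stop cluster, so [e] is inserted between them. /g/ and /b/ form a stop–stop cluster, so [e] is inserted between them. /puorbiopkakegbug/ → puorbiopekakegebug.
Rule 4 (final e-epenthesis): the form ends in the consonant /g/, so [e] is inserted word-finally. /puorbiopekakegebug/ → puorbiopekakegebuge.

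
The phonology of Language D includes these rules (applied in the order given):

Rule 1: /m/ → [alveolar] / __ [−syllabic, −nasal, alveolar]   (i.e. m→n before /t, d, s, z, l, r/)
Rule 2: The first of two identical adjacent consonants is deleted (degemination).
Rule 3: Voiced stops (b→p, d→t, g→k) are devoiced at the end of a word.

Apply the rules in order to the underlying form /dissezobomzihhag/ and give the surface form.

Rule 1 (nasal place assimilation): /m/ precedes the alveolar consonant /z/, so it assimilates in place to [n]. /dissezobomzihhag/ → dissezobonzihhag.
Rule 2 (degemination): /ss/ is a geminate; the first /s/ deletes. /hh/ is a geminate; the first /h/ deletes. /dissezobonzihhag/ → disezobonzihag.
Rule 3 (final devoicing): /g/ is a voiced stop in word-final position, so it devoices to [k]. /disezobonzihag/ → disezobonzihak.

disezobonzihak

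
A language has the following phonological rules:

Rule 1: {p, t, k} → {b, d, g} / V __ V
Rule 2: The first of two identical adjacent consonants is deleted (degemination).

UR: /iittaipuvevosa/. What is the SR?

Rule 1 (intervocalic voicing): /p/ is a voiceless stop between vowels /i/ and /u/, so it voices to [b]. /iittaipuvevosa/ → iittaibuvevosa.
Rule 2 (degemination): /tt/ is a geminate; the first /t/ deletes. /iittaibuvevosa/ → iitaibuvevosa.

iitaibuvevosa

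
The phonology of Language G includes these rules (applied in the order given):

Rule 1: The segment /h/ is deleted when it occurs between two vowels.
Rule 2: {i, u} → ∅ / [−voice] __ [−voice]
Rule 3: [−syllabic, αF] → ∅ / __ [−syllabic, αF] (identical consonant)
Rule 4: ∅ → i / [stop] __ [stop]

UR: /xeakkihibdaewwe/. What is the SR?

xeakiibidaewe

Rule 1 (intervocalic h-deletion): /h/ occurs between vowels /i/ and /i/, so it deletes. /xeakkihibdaewwe/ → xeakkiibdaewwe.
Rule 2 (high vowel syncope): no segment meets the environment; /xeakkiibdaewwe/ is unchanged.
Rule 3 (degemination): /kk/ is a geminate; the first /k/ deletes. /ww/ is a geminate; the first /w/ deletes. /xeakkiibdaewwe/ → xeakiibdaewe.
Rule 4 (stop-cluster i-epenthesis): /b/ and /d/ form a stop–stop cluster, so [i] is inserted between them. /xeakiibdaewe/ → xeakiibidaewe.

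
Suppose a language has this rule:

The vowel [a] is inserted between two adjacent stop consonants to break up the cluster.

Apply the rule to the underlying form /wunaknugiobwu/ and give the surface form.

No segment of /wunaknugiobwu/ meets the structural description of the rule, so the form surfaces unchanged.

wunaknugiobwu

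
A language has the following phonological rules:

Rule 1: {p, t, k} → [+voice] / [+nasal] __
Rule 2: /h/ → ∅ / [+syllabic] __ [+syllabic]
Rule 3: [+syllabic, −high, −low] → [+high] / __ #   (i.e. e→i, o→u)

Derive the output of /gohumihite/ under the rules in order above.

goumiiti

Rule 1 (post-nasal voicing): no segment meets the environment; /gohumihite/ is unchanged.
Rule 2 (intervocalic h-deletion): /h/ occurs between vowels /o/ and /u/, so it deletes. /h/ occurs between vowels /i/ and /i/, so it deletes. /gohumihite/ → goumiite.
Rule 3 (final vowel raising): /e/ is a mid vowel in word-final position, so it raises to [i]. /goumiite/ → goumiiti.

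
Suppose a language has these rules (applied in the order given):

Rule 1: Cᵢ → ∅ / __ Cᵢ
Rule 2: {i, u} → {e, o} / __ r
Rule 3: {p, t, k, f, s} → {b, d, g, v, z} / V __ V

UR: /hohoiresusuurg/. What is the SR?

Rule 1 (degemination): no segment meets the environment; /hohoiresusuurg/ is unchanged.
Rule 2 (pre-rhotic lowering): /i/ is a high vowel immediately before /r/, so it lowers to [e]. /u/ is a high vowel immediately before /r/, so it lowers to [o]. /hohoiresusuurg/ → hohoeresusuorg.
Rule 3 (intervocalic voicing): /s/ is a voiceless obstruent between vowels /e/ and /u/, so it voices to [z]. /s/ is a voiceless obstruent between vowels /u/ and /u/, so it voices to [z]. /hohoeresusuorg/ → hohoerezuzuorg.

hohoerezuzuorg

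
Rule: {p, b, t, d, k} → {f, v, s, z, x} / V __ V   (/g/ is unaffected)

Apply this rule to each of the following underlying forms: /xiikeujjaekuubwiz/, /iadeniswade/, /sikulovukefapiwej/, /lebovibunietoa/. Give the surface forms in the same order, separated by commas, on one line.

/xiikeujjaekuubwiz/: /k/ is a stop between vowels /i/ and /e/, so it spirantizes to the fricative [x]. /k/ is a stop between vowels /e/ and /u/, so it spirantizes to the fricative [x]. → [xiixeujjaexuubwiz].
/iadeniswade/: /d/ is a stop between vowels /a/ and /e/, so it spirantizes to the fricative [z]. /d/ is a stop between vowels /a/ and /e/, so it spirantizes to the fricative [z]. → [iazeniswaze].
/sikulovukefapiwej/: /k/ is a stop between vowels /i/ and /u/, so it spirantizes to the fricative [x]. /k/ is a stop between vowels /u/ and /e/, so it spirantizes to the fricative [x]. /p/ is a stop between vowels /a/ and /i/, so it spirantizes to the fricative [f]. → [sixulovuxefafiwej].
/lebovibunietoa/: /b/ is a stop between vowels /e/ and /o/, so it spirantizes to the fricative [v]. /b/ is a stop between vowels /i/ and /u/, so it spirantizes to the fricative [v]. /t/ is a stop between vowels /e/ and /o/, so it spirantizes to the fricative [s]. → [levovivuniesoa].

xiixeujjaexuubwiz, iazeniswaze, sixulovuxefafiwej, levovivuniesoa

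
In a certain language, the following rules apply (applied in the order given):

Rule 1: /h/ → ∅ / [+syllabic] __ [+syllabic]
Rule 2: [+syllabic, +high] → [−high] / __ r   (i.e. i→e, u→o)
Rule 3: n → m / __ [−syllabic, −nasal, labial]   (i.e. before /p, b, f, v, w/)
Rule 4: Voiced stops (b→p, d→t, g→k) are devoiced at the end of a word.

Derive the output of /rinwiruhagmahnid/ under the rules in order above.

Rule 1 (intervocalic h-deletion): /h/ occurs between vowels /u/ and /a/, so it deletes. /rinwiruhagmahnid/ → rinwiruagmahnid.
Rule 2 (pre-rhotic lowering): /i/ is a high vowel immediately before /r/, so it lowers to [e]. /rinwiruagmahnid/ → rinweruagmahnid.
Rule 3 (nasal place assimilation): /n/ precedes the labial consonant /w/, so it assimilates in place to [m]. /rinweruagmahnid/ → rimweruagmahnid.
Rule 4 (final devoicing): /d/ is a voiced stop in word-final position, so it devoices to [t]. /rimweruagmahnid/ → rimweruagmahnit.

rimweruagmahnit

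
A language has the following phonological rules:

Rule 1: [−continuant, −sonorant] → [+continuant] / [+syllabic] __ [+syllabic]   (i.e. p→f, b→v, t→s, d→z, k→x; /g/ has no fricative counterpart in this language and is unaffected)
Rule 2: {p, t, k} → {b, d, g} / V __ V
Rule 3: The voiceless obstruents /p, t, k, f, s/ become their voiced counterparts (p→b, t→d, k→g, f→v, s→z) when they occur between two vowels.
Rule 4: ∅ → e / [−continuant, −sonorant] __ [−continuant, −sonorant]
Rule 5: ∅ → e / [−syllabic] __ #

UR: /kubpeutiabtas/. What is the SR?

Rule 1 (intervocalic spirantization): /t/ is a stop between vowels /u/ and /i/, so it spirantizes to the fricative [s]. /kubpeutiabtas/ → kubpeusiabtas.
Rule 2 (intervocalic voicing): no segment meets the environment; /kubpeusiabtas/ is unchanged.
Rule 3 (intervocalic voicing): /s/ is a voiceless obstruent between vowels /u/ and /i/, so it voices to [z]. /kubpeusiabtas/ → kubpeuziabtas.
Rule 4 (stop-cluster e-epenthesis): /b/ and /p/ form a stop–stop cluster, so [e] is inserted between them. /b/ and /t/ form a stop–stop cluster, so [e] is inserted between them. /kubpeuziabtas/ → kubepeuziabetas.
Rule 5 (final e-epenthesis): the form ends in the consonant /s/, so [e] is inserted word-finally. /kubepeuziabetas/ → kubepeuziabetase.

kubepeuziabetase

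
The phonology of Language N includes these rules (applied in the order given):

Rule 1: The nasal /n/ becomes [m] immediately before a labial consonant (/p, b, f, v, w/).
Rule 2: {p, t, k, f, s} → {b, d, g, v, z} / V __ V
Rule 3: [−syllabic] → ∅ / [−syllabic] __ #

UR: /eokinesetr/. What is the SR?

eoginezet

Rule 1 (nasal place assimilation): no segment meets the environment; /eokinesetr/ is unchanged.
Rule 2 (intervocalic voicing): /k/ is a voiceless obstruent between vowels /o/ and /i/, so it voices to [g]. /s/ is a voiceless obstruent between vowels /e/ and /e/, so it voices to [z]. /eokinesetr/ → eoginezetr.
Rule 3 (final cluster simplification): /r/ is the second consonant of a word-final cluster /tr/, so it deletes. /eoginezetr/ → eoginezet.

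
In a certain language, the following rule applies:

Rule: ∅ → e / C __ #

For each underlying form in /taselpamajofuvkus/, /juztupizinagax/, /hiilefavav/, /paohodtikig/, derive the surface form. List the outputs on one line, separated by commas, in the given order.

taselpamajofuvkuse, juztupizinagaxe, hiilefavave, paohodtikige

/taselpamajofuvkus/: the form ends in the consonant /s/, so [e] is inserted word-finally. → [taselpamajofuvkuse].
/juztupizinagax/: the form ends in the consonant /x/, so [e] is inserted word-finally. → [juztupizinagaxe].
/hiilefavav/: the form ends in the consonant /v/, so [e] is inserted word-finally. → [hiilefavave].
/paohodtikig/: the form ends in the consonant /g/, so [e] is inserted word-finally. → [paohodtikige].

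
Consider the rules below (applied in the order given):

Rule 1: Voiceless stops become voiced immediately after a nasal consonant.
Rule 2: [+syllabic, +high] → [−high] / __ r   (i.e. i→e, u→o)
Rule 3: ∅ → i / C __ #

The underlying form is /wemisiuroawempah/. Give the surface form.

Rule 1 (post-nasal voicing): /p/ is a voiceless stop immediately after the nasal /m/, so it voices to [b]. /wemisiuroawempah/ → wemisiuroawembah.
Rule 2 (pre-rhotic lowering): /u/ is a high vowel immediately before /r/, so it lowers to [o]. /wemisiuroawembah/ → wemisioroawembah.
Rule 3 (final i-epenthesis): the form ends in the consonant /h/, so [i] is inserted word-finally. /wemisioroawembah/ → wemisioroawembahi.

wemisioroawembahi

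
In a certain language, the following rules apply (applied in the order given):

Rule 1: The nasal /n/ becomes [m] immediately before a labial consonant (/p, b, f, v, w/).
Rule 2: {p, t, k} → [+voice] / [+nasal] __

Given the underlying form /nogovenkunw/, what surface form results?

nogovengumw

Rule 1 (nasal place assimilation): /n/ precedes the labial consonant /w/, so it assimilates in place to [m]. /nogovenkunw/ → nogovenkumw.
Rule 2 (post-nasal voicing): /k/ is a voiceless stop immediately after the nasal /n/, so it voices to [g]. /nogovenkumw/ → nogovengumw.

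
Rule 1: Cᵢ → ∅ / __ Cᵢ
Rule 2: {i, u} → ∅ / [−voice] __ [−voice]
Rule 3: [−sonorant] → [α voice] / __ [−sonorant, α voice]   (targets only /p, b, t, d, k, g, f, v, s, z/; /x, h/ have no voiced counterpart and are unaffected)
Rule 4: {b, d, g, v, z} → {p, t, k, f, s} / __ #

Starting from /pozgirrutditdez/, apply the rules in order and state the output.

pozgiruddiddes

Rule 1 (degemination): /rr/ is a geminate; the first /r/ deletes. /pozgirrutditdez/ → pozgirutditdez.
Rule 2 (high vowel syncope): no segment meets the environment; /pozgirutditdez/ is unchanged.
Rule 3 (regressive voicing assimilation): /t/ precedes the voiced obstruent /d/, so it voices to [d] by assimilation. /t/ precedes the voiced obstruent /d/, so it voices to [d] by assimilation. /pozgirutditdez/ → pozgiruddiddez.
Rule 4 (final devoicing): /z/ is a voiced obstruent in word-final position, so it devoices to [s]. /pozgiruddiddez/ → pozgiruddiddes.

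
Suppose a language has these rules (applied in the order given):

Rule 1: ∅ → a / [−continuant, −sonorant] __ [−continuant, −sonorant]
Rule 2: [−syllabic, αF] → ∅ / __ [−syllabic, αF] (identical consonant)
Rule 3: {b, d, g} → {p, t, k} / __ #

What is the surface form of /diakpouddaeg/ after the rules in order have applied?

Rule 1 (stop-cluster a-epenthesis): /k/ and /p/ form a stop–stop cluster, so [a] is inserted between them. /d/ and /d/ form a stop–stop cluster, so [a] is inserted between them. /diakpouddaeg/ → diakapoudadaeg.
Rule 2 (degemination): no segment meets the environment; /diakapoudadaeg/ is unchanged.
Rule 3 (final devoicing): /g/ is a voiced stop in word-final position, so it devoices to [k]. /diakapoudadaeg/ → diakapoudadaek.

diakapoudadaek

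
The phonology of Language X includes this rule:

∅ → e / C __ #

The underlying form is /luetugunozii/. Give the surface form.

No segment of /luetugunozii/ meets the structural description of the rule, so the form surfaces unchanged.

luetugunozii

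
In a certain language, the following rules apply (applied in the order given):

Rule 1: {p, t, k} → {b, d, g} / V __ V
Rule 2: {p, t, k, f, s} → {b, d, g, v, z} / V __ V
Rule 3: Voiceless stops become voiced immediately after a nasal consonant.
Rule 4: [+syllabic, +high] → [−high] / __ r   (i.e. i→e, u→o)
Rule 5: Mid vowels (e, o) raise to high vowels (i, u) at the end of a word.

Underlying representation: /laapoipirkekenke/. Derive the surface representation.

Rule 1 (intervocalic voicing): /p/ is a voiceless stop between vowels /a/ and /o/, so it voices to [b]. /p/ is a voiceless stop between vowels /i/ and /i/, so it voices to [b]. /k/ is a voiceless stop between vowels /e/ and /e/, so it voices to [g]. /laapoipirkekenke/ → laaboibirkegenke.
Rule 2 (intervocalic voicing): no segment meets the environment; /laaboibirkegenke/ is unchanged.
Rule 3 (post-nasal voicing): /k/ is a voiceless stop immediately after the nasal /n/, so it voices to [g]. /laaboibirkegenke/ → laaboibirkegenge.
Rule 4 (pre-rhotic lowering): /i/ is a high vowel immediately before /r/, so it lowers to [e]. /laaboibirkegenge/ → laaboiberkegenge.
Rule 5 (final vowel raising): /e/ is a mid vowel in word-final position, so it raises to [i]. /laaboiberkegenge/ → laaboiberkegengi.

laaboiberkegengi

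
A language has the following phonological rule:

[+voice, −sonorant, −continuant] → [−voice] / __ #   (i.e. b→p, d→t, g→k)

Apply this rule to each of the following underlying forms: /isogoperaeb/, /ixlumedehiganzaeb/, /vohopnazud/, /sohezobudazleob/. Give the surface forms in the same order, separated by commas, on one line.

isogoperaep, ixlumedehiganzaep, vohopnazut, sohezobudazleop

/isogoperaeb/: /b/ is a voiced stop in word-final position, so it devoices to [p]. → [isogoperaep].
/ixlumedehiganzaeb/: /b/ is a voiced stop in word-final position, so it devoices to [p]. → [ixlumedehiganzaep].
/vohopnazud/: /d/ is a voiced stop in word-final position, so it devoices to [t]. → [vohopnazut].
/sohezobudazleob/: /b/ is a voiced stop in word-final position, so it devoices to [p]. → [sohezobudazleop].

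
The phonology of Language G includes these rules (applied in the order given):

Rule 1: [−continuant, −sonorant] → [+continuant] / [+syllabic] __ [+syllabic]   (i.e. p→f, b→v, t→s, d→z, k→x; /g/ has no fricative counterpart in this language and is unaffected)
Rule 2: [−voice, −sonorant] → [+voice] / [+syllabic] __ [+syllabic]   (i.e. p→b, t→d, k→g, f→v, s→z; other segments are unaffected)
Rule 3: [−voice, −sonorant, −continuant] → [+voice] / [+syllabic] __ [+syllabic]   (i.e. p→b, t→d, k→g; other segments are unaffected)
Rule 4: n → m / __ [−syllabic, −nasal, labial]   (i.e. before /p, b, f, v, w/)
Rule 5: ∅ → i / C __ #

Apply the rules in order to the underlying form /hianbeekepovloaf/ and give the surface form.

Rule 1 (intervocalic spirantization): /k/ is a stop between vowels /e/ and /e/, so it spirantizes to the fricative [x]. /p/ is a stop between vowels /e/ and /o/, so it spirantizes to the fricative [f]. /hianbeekepovloaf/ → hianbeexefovloaf.
Rule 2 (intervocalic voicing): /f/ is a voiceless obstruent between vowels /e/ and /o/, so it voices to [v]. /hianbeexefovloaf/ → hianbeexevovloaf.
Rule 3 (intervocalic voicing): no segment meets the environment; /hianbeexevovloaf/ is unchanged.
Rule 4 (nasal place assimilation): /n/ precedes the labial consonant /b/, so it assimilates in place to [m]. /hianbeexevovloaf/ → hiambeexevovloaf.
Rule 5 (final i-epenthesis): the form ends in the consonant /f/, so [i] is inserted word-finally. /hiambeexevovloaf/ → hiambeexevovloafi.

hiambeexevovloafi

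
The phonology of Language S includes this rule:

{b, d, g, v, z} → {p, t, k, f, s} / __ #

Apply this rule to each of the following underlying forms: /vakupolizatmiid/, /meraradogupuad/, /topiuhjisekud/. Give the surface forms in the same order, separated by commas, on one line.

vakupolizatmiit, meraradogupuat, topiuhjisekut

/vakupolizatmiid/: /d/ is a voiced obstruent in word-final position, so it devoices to [t]. → [vakupolizatmiit].
/meraradogupuad/: /d/ is a voiced obstruent in word-final position, so it devoices to [t]. → [meraradogupuat].
/topiuhjisekud/: /d/ is a voiced obstruent in word-final position, so it devoices to [t]. → [topiuhjisekut].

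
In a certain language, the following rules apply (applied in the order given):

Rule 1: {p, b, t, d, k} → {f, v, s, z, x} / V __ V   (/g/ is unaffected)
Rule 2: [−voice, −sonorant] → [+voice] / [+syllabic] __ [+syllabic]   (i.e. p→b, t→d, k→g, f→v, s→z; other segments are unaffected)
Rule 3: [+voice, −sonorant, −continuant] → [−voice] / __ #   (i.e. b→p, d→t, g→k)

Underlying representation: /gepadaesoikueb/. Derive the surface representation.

Rule 1 (intervocalic spirantization): /p/ is a stop between vowels /e/ and /a/, so it spirantizes to the fricative [f]. /d/ is a stop between vowels /a/ and /a/, so it spirantizes to the fricative [z]. /k/ is a stop between vowels /i/ and /u/, so it spirantizes to the fricative [x]. /gepadaesoikueb/ → gefazaesoixueb.
Rule 2 (intervocalic voicing): /f/ is a voiceless obstruent between vowels /e/ and /a/, so it voices to [v]. /s/ is a voiceless obstruent between vowels /e/ and /o/, so it voices to [z]. /gefazaesoixueb/ → gevazaezoixueb.
Rule 3 (final devoicing): /b/ is a voiced stop in word-final position, so it devoices to [p]. /gevazaezoixueb/ → gevazaezoixuep.

gevazaezoixuep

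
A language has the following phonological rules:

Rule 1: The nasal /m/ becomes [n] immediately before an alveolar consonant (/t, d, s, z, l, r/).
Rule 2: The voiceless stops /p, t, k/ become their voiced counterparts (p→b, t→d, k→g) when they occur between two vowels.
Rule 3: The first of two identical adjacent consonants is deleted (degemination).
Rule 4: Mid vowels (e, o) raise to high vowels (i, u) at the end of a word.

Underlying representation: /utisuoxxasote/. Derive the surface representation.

Rule 1 (nasal place assimilation): no segment meets the environment; /utisuoxxasote/ is unchanged.
Rule 2 (intervocalic voicing): /t/ is a voiceless stop between vowels /u/ and /i/, so it voices to [d]. /t/ is a voiceless stop between vowels /o/ and /e/, so it voices to [d]. /utisuoxxasote/ → udisuoxxasode.
Rule 3 (degemination): /xx/ is a geminate; the first /x/ deletes. /udisuoxxasode/ → udisuoxasode.
Rule 4 (final vowel raising): /e/ is a mid vowel in word-final position, so it raises to [i]. /udisuoxasode/ → udisuoxasodi.

udisuoxasodi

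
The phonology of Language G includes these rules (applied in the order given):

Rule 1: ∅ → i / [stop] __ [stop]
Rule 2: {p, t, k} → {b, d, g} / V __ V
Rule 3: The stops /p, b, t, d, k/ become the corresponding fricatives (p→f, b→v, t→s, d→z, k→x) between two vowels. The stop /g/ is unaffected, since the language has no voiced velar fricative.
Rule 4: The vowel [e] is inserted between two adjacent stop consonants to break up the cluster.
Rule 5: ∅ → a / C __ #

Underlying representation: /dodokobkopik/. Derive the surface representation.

dozogovigovika

Rule 1 (stop-cluster i-epenthesis): /b/ and /k/ form a stop–stop cluster, so [i] is inserted between them. /dodokobkopik/ → dodokobikopik.
Rule 2 (intervocalic voicing): /k/ is a voiceless stop between vowels /o/ and /o/, so it voices to [g]. /k/ is a voiceless stop between vowels /i/ and /o/, so it voices to [g]. /p/ is a voiceless stop between vowels /o/ and /i/, so it voices to [b]. /dodokobikopik/ → dodogobigobik.
Rule 3 (intervocalic spirantization): /d/ is a stop between vowels /o/ and /o/, so it spirantizes to the fricative [z]. /b/ is a stop between vowels /o/ and /i/, so it spirantizes to the fricative [v]. /b/ is a stop between vowels /o/ and /i/, so it spirantizes to the fricative [v]. /dodogobigobik/ → dozogovigovik.
Rule 4 (stop-cluster e-epenthesis): no segment meets the environment; /dozogovigovik/ is unchanged.
Rule 5 (final a-epenthesis): the form ends in the consonant /k/, so [a] is inserted word-finally. /dozogovigovik/ → dozogovigovika.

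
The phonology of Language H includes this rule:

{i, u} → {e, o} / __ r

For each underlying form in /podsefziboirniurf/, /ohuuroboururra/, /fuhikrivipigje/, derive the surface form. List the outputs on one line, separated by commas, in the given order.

podsefziboerniorf, ohuoroboororra, fuhikrivipigje

/podsefziboirniurf/: /i/ is a high vowel immediately before /r/, so it lowers to [e]. /u/ is a high vowel immediately before /r/, so it lowers to [o]. → [podsefziboerniorf].
/ohuuroboururra/: /u/ is a high vowel immediately before /r/, so it lowers to [o]. /u/ is a high vowel immediately before /r/, so it lowers to [o]. /u/ is a high vowel immediately before /r/, so it lowers to [o]. → [ohuoroboororra].
/fuhikrivipigje/: the rule's environment is not met; surfaces unchanged as [fuhikrivipigje].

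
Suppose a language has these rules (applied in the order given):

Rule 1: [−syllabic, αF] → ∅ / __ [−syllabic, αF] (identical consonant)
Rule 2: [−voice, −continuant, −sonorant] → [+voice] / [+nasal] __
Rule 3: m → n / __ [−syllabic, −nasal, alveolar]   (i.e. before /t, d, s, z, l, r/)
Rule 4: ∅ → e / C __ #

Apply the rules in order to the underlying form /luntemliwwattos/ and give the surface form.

Rule 1 (degemination): /ww/ is a geminate; the first /w/ deletes. /tt/ is a geminate; the first /t/ deletes. /luntemliwwattos/ → luntemliwatos.
Rule 2 (post-nasal voicing): /t/ is a voiceless stop immediately after the nasal /n/, so it voices to [d]. /luntemliwatos/ → lundemliwatos.
Rule 3 (nasal place assimilation): /m/ precedes the alveolar consonant /l/, so it assimilates in place to [n]. /lundemliwatos/ → lundenliwatos.
Rule 4 (final e-epenthesis): the form ends in the consonant /s/, so [e] is inserted word-finally. /lundenliwatos/ → lundenliwatose.

lundenliwatose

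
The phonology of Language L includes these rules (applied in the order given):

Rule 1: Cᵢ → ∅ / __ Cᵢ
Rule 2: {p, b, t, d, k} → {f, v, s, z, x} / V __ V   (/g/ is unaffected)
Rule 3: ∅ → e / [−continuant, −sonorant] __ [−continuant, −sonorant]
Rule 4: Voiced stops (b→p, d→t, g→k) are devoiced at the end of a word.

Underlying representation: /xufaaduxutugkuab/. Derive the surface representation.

Rule 1 (degemination): no segment meets the environment; /xufaaduxutugkuab/ is unchanged.
Rule 2 (intervocalic spirantization): /d/ is a stop between vowels /a/ and /u/, so it spirantizes to the fricative [z]. /t/ is a stop between vowels /u/ and /u/, so it spirantizes to the fricative [s]. /xufaaduxutugkuab/ → xufaazuxusugkuab.
Rule 3 (stop-cluster e-epenthesis): /g/ and /k/ form a stop–stop cluster, so [e] is inserted between them. /xufaazuxusugkuab/ → xufaazuxusugekuab.
Rule 4 (final devoicing): /b/ is a voiced stop in word-final position, so it devoices to [p]. /xufaazuxusugekuab/ → xufaazuxusugekuap.

xufaazuxusugekuap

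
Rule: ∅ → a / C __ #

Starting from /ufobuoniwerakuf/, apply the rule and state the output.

the form ends in the consonant /f/, so [a] is inserted word-finally.
Surface form: [ufobuoniwerakufa].

ufobuoniwerakufa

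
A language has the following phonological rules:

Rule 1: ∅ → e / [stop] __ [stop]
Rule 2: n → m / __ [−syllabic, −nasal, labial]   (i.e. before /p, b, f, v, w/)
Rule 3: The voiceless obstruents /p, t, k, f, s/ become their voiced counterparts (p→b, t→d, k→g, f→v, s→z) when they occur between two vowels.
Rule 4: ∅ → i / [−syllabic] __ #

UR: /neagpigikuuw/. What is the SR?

Rule 1 (stop-cluster e-epenthesis): /g/ and /p/ form a stop–stop cluster, so [e] is inserted between them. /neagpigikuuw/ → neagepigikuuw.
Rule 2 (nasal place assimilation): no segment meets the environment; /neagepigikuuw/ is unchanged.
Rule 3 (intervocalic voicing): /p/ is a voiceless obstruent between vowels /e/ and /i/, so it voices to [b]. /k/ is a voiceless obstruent between vowels /i/ and /u/, so it voices to [g]. /neagepigikuuw/ → neagebigiguuw.
Rule 4 (final i-epenthesis): the form ends in the consonant /w/, so [i] is inserted word-finally. /neagebigiguuw/ → neagebigiguuwi.

neagebigiguuwi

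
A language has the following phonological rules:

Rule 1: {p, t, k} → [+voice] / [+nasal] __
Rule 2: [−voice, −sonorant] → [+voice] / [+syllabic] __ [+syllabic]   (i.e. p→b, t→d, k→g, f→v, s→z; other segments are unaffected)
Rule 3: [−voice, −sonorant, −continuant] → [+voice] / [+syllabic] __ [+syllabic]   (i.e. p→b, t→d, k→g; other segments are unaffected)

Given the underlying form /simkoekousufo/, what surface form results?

simgoegouzuvo

Rule 1 (post-nasal voicing): /k/ is a voiceless stop immediately after the nasal /m/, so it voices to [g]. /simkoekousufo/ → simgoekousufo.
Rule 2 (intervocalic voicing): /k/ is a voiceless obstruent between vowels /e/ and /o/, so it voices to [g]. /s/ is a voiceless obstruent between vowels /u/ and /u/, so it voices to [z]. /f/ is a voiceless obstruent between vowels /u/ and /o/, so it voices to [v]. /simgoekousufo/ → simgoegouzuvo.
Rule 3 (intervocalic voicing): no segment meets the environment; /simgoegouzuvo/ is unchanged.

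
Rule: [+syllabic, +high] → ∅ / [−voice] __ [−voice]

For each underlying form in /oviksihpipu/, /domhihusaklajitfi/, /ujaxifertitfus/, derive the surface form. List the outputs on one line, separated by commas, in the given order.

/oviksihpipu/: /i/ is a high vowel flanked by voiceless consonants /s/ and /h/, so it deletes. /i/ is a high vowel flanked by voiceless consonants /p/ and /p/, so it deletes. → [ovikshppu].
/domhihusaklajitfi/: /i/ is a high vowel flanked by voiceless consonants /h/ and /h/, so it deletes. /u/ is a high vowel flanked by voiceless consonants /h/ and /s/, so it deletes. → [domhhsaklajitfi].
/ujaxifertitfus/: /i/ is a high vowel flanked by voiceless consonants /x/ and /f/, so it deletes. /i/ is a high vowel flanked by voiceless consonants /t/ and /t/, so it deletes. /u/ is a high vowel flanked by voiceless consonants /f/ and /s/, so it deletes. → [ujaxferttfs].

ovikshppu, domhhsaklajitfi, ujaxferttfs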